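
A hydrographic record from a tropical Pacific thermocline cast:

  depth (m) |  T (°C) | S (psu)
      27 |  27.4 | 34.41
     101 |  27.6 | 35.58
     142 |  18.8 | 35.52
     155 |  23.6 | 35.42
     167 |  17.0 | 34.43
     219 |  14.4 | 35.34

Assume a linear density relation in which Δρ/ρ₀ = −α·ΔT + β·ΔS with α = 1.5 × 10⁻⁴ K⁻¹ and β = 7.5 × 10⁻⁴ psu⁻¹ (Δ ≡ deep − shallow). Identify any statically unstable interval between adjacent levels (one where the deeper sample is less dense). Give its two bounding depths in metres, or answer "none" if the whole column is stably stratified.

Evaluate Δρ/ρ₀ = −αΔT + βΔS across each adjacent pair:
  27–101 m: −αΔT+βΔS = −(1.5 × 10⁻⁴)(+0.2)+(7.5 × 10⁻⁴)(+1.17) = 8.5 × 10⁻⁴ → stable
  101–142 m: −αΔT+βΔS = −(1.5 × 10⁻⁴)(-8.8)+(7.5 × 10⁻⁴)(-0.06) = 1.3 × 10⁻³ → stable
  142–155 m: −αΔT+βΔS = −(1.5 × 10⁻⁴)(+4.8)+(7.5 × 10⁻⁴)(-0.10) = -7.9 × 10⁻⁴ → UNSTABLE
  155–167 m: −αΔT+βΔS = −(1.5 × 10⁻⁴)(-6.6)+(7.5 × 10⁻⁴)(-0.99) = 2.5 × 10⁻⁴ → stable
  167–219 m: −αΔT+βΔS = −(1.5 × 10⁻⁴)(-2.6)+(7.5 × 10⁻⁴)(+0.91) = 1.1 × 10⁻³ → stable
The 142–155 m interval has Δρ < 0: lighter water underlies denser water.

142–155 m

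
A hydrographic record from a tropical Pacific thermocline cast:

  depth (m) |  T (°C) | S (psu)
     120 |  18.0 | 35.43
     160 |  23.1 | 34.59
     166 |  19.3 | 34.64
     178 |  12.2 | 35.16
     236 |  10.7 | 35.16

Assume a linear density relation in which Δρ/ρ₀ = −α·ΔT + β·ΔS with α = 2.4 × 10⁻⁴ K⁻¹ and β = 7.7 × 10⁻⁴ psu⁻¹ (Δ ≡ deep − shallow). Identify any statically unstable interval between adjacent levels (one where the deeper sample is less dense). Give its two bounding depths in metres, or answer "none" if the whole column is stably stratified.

120–160 m

Evaluate Δρ/ρ₀ = −αΔT + βΔS across each adjacent pair:
  120–160 m: −αΔT+βΔS = −(2.4 × 10⁻⁴)(+5.1)+(7.7 × 10⁻⁴)(-0.84) = -1.9 × 10⁻³ → UNSTABLE
  160–166 m: −αΔT+βΔS = −(2.4 × 10⁻⁴)(-3.8)+(7.7 × 10⁻⁴)(+0.05) = 9.5 × 10⁻⁴ → stable
  166–178 m: −αΔT+βΔS = −(2.4 × 10⁻⁴)(-7.1)+(7.7 × 10⁻⁴)(+0.52) = 2.1 × 10⁻³ → stable
  178–236 m: −αΔT+βΔS = −(2.4 × 10⁻⁴)(-1.5)+(7.7 × 10⁻⁴)(+0.00) = 3.6 × 10⁻⁴ → stable
The 120–160 m interval has Δρ < 0: lighter water underlies denser water.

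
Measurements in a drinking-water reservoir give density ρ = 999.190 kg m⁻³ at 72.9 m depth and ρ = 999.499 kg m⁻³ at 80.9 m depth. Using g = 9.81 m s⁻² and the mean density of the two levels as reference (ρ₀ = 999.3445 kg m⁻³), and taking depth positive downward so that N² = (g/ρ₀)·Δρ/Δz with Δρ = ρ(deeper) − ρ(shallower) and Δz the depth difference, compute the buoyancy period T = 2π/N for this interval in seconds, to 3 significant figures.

323 s

Δρ = 999.499 − 999.190 = 0.309 kg m⁻³ over Δz = 80.9 − 72.9 = 8 m.
N² = (9.81/999.3445) × (0.309/8) = 3.7916 × 10⁻⁴ s⁻².
N = √(3.7916 × 10⁻⁴) = 0.019472 rad s⁻¹, so T = 2π/N = 322.68 s ≈ 323 s.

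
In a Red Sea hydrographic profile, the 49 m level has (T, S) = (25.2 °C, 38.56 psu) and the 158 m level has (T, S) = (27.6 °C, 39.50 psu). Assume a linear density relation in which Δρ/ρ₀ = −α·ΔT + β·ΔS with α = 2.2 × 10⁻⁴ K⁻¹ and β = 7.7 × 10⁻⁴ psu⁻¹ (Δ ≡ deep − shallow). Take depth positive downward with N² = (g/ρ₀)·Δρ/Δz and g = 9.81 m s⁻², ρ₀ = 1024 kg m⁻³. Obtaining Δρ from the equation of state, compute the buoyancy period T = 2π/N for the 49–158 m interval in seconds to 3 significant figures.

ΔT = +2.4 K, ΔS = +0.94 psu (deep − shallow).
Δρ/ρ₀ = −αΔT + βΔS = -5.28 × 10⁻⁴ + 7.238 × 10⁻⁴ = 1.958 × 10⁻⁴, so Δρ ≈ 0.2005 kg m⁻³.
N² = (g/ρ₀)·Δρ/Δz = g·(Δρ/ρ₀)/Δz = 9.81 × 1.958 × 10⁻⁴ / 109 = 1.7622 × 10⁻⁵ s⁻².
N = √(1.7622 × 10⁻⁵) = 4.1979 × 10⁻³ rad s⁻¹ → T = 2π/N = 1.4967 × 10³ s ≈ 1.50 × 10³ s.

1.50 × 10³ s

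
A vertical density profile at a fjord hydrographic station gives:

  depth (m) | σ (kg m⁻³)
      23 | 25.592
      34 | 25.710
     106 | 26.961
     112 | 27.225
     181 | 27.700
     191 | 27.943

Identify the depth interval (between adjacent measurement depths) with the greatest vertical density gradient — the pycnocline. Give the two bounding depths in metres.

106–112 m

Compute the density gradient over each adjacent pair:
  23–34 m: Δρ/Δz = 0.118/11 = 0.011 kg m⁻⁴
  34–106 m: Δρ/Δz = 1.251/72 = 0.017 kg m⁻⁴
  106–112 m: Δρ/Δz = 0.264/6 = 0.044 kg m⁻⁴
  112–181 m: Δρ/Δz = 0.475/69 = 6.9 × 10⁻³ kg m⁻⁴
  181–191 m: Δρ/Δz = 0.243/10 = 0.024 kg m⁻⁴
The largest gradient is in the 106–112 m interval — the pycnocline.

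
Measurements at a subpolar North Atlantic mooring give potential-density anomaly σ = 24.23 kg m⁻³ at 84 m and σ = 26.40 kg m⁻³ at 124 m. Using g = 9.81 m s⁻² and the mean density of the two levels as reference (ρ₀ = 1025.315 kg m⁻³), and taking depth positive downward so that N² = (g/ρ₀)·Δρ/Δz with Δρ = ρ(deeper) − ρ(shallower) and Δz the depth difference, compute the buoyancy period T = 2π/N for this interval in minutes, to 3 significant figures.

4.60 min

Δρ = 1026.40 − 1024.23 = 2.17 kg m⁻³ over Δz = 124 − 84 = 40 m.
N² = (9.81/1025.315) × (2.17/40) = 5.1905 × 10⁻⁴ s⁻².
N = √(5.1905 × 10⁻⁴) = 0.022783 rad s⁻¹, so T = 2π/N = 275.78 s = 4.5963 min ≈ 4.60 min.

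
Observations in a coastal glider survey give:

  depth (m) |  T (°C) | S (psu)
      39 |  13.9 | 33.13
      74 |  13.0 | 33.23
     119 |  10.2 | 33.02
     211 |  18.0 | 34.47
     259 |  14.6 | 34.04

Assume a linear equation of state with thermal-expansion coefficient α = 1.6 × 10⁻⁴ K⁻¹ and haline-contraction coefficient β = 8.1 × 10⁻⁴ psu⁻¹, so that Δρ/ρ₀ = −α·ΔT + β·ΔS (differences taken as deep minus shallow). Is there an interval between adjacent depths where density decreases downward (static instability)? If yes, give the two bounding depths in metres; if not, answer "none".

119–211 m

Evaluate Δρ/ρ₀ = −αΔT + βΔS across each adjacent pair:
  39–74 m: −αΔT+βΔS = −(1.6 × 10⁻⁴)(-0.9)+(8.1 × 10⁻⁴)(+0.10) = 2.2 × 10⁻⁴ → stable
  74–119 m: −αΔT+βΔS = −(1.6 × 10⁻⁴)(-2.8)+(8.1 × 10⁻⁴)(-0.21) = 2.8 × 10⁻⁴ → stable
  119–211 m: −αΔT+βΔS = −(1.6 × 10⁻⁴)(+7.8)+(8.1 × 10⁻⁴)(+1.45) = -7.3 × 10⁻⁵ → UNSTABLE
  211–259 m: −αΔT+βΔS = −(1.6 × 10⁻⁴)(-3.4)+(8.1 × 10⁻⁴)(-0.43) = 2.0 × 10⁻⁴ → stable
The 119–211 m interval has Δρ < 0: lighter water underlies denser water.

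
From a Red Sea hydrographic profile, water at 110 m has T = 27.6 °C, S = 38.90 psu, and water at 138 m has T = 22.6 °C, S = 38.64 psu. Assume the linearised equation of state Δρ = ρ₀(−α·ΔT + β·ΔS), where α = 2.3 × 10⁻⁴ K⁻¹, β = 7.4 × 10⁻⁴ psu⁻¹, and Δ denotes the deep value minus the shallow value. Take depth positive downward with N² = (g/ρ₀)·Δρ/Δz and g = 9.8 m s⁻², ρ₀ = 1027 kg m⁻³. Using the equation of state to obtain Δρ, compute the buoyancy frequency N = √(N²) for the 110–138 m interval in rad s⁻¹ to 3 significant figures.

ΔT = -5.0 K, ΔS = -0.26 psu (deep − shallow).
Δρ/ρ₀ = −αΔT + βΔS = 1.15 × 10⁻³ − 1.924 × 10⁻⁴ = 9.576 × 10⁻⁴, so Δρ ≈ 0.9835 kg m⁻³.
N² = (g/ρ₀)·Δρ/Δz = g·(Δρ/ρ₀)/Δz = 9.8 × 9.576 × 10⁻⁴ / 28 = 3.3516 × 10⁻⁴ s⁻².
N = √(3.3516 × 10⁻⁴) = 0.018307 rad s⁻¹ ≈ 0.0183 rad s⁻¹.

0.0183 rad s⁻¹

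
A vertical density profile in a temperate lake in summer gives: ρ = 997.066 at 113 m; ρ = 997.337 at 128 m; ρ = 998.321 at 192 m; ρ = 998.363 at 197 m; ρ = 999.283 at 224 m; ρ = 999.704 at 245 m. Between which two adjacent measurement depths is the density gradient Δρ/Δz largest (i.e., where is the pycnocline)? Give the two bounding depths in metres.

197–224 m

Compute the density gradient over each adjacent pair:
  113–128 m: Δρ/Δz = 0.271/15 = 0.018 kg m⁻⁴
  128–192 m: Δρ/Δz = 0.984/64 = 0.015 kg m⁻⁴
  192–197 m: Δρ/Δz = 0.042/5 = 8.4 × 10⁻³ kg m⁻⁴
  197–224 m: Δρ/Δz = 0.920/27 = 0.034 kg m⁻⁴
  224–245 m: Δρ/Δz = 0.421/21 = 0.020 kg m⁻⁴
The largest gradient is in the 197–224 m interval — the pycnocline.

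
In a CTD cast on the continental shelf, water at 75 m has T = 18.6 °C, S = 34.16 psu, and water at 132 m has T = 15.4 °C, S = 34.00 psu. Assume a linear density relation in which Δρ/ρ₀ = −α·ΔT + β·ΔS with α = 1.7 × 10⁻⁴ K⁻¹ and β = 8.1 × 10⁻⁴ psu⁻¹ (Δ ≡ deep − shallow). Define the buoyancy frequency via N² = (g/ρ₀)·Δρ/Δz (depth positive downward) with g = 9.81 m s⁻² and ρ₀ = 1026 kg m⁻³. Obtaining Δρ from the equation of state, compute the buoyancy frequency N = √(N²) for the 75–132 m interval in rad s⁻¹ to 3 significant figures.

8.45 × 10⁻³ rad s⁻¹

ΔT = -3.2 K, ΔS = -0.16 psu (deep − shallow).
Δρ/ρ₀ = −αΔT + βΔS = 5.44 × 10⁻⁴ − 1.296 × 10⁻⁴ = 4.144 × 10⁻⁴, so Δρ ≈ 0.4252 kg m⁻³.
N² = (g/ρ₀)·Δρ/Δz = g·(Δρ/ρ₀)/Δz = 9.81 × 4.144 × 10⁻⁴ / 57 = 7.1320 × 10⁻⁵ s⁻².
N = √(7.1320 × 10⁻⁵) = 8.4451 × 10⁻³ rad s⁻¹ ≈ 8.45 × 10⁻³ rad s⁻¹.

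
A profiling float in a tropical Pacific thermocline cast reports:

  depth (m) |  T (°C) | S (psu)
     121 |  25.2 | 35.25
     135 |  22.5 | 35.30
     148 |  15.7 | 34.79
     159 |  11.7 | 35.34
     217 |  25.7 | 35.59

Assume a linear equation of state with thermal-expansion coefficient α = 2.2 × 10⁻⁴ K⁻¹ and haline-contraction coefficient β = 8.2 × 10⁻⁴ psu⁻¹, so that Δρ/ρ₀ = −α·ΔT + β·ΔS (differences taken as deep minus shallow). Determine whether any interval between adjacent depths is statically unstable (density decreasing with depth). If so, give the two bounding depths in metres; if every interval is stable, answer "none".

159–217 m

Evaluate Δρ/ρ₀ = −αΔT + βΔS across each adjacent pair:
  121–135 m: −αΔT+βΔS = −(2.2 × 10⁻⁴)(-2.7)+(8.2 × 10⁻⁴)(+0.05) = 6.4 × 10⁻⁴ → stable
  135–148 m: −αΔT+βΔS = −(2.2 × 10⁻⁴)(-6.8)+(8.2 × 10⁻⁴)(-0.51) = 1.1 × 10⁻³ → stable
  148–159 m: −αΔT+βΔS = −(2.2 × 10⁻⁴)(-4.0)+(8.2 × 10⁻⁴)(+0.55) = 1.3 × 10⁻³ → stable
  159–217 m: −αΔT+βΔS = −(2.2 × 10⁻⁴)(+14.0)+(8.2 × 10⁻⁴)(+0.25) = -2.9 × 10⁻³ → UNSTABLE
The 159–217 m interval has Δρ < 0: lighter water underlies denser water.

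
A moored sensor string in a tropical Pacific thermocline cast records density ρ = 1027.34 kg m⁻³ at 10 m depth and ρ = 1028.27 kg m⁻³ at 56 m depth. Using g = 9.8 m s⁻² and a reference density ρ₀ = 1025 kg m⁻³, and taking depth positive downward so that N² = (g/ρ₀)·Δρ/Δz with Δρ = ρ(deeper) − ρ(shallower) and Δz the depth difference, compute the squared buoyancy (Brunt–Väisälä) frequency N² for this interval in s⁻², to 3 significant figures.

Δρ = 1028.27 − 1027.34 = 0.93 kg m⁻³ over Δz = 56 − 10 = 46 m.
N² = (9.8/1025) × (0.93/46) = 1.9330 × 10⁻⁴ s⁻² ≈ 1.93 × 10⁻⁴ s⁻².
N² > 0, so the interval is statically stable.

1.93 × 10⁻⁴ s⁻²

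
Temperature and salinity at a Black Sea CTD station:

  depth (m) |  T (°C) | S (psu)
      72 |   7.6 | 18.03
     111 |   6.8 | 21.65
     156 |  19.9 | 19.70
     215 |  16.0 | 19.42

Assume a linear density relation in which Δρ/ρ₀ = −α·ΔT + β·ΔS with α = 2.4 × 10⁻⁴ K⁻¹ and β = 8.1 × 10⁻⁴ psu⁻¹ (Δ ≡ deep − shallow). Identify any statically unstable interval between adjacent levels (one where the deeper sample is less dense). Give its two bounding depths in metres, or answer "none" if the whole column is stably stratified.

Evaluate Δρ/ρ₀ = −αΔT + βΔS across each adjacent pair:
  72–111 m: −αΔT+βΔS = −(2.4 × 10⁻⁴)(-0.8)+(8.1 × 10⁻⁴)(+3.62) = 3.1 × 10⁻³ → stable
  111–156 m: −αΔT+βΔS = −(2.4 × 10⁻⁴)(+13.1)+(8.1 × 10⁻⁴)(-1.95) = -4.7 × 10⁻³ → UNSTABLE
  156–215 m: −αΔT+βΔS = −(2.4 × 10⁻⁴)(-3.9)+(8.1 × 10⁻⁴)(-0.28) = 7.1 × 10⁻⁴ → stable
The 111–156 m interval has Δρ < 0: lighter water underlies denser water.

111–156 m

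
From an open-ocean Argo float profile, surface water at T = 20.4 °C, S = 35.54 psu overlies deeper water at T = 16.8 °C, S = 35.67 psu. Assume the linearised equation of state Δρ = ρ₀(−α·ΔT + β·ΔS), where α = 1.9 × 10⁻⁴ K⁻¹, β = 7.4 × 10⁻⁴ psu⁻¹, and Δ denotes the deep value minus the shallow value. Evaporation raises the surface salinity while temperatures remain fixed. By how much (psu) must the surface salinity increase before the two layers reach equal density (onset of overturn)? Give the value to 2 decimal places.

1.05 psu

Neutral buoyancy requires −α(T_deep − T_surf) + β(S_deep − S_surf′) = 0.
S_surf′ = S_deep − (α/β)·ΔT = 35.67 − (1.9 × 10⁻⁴/7.4 × 10⁻⁴)·(-3.6) = 36.5943 psu.
Increase required: 36.5943 − 35.54 = 1.0543 psu.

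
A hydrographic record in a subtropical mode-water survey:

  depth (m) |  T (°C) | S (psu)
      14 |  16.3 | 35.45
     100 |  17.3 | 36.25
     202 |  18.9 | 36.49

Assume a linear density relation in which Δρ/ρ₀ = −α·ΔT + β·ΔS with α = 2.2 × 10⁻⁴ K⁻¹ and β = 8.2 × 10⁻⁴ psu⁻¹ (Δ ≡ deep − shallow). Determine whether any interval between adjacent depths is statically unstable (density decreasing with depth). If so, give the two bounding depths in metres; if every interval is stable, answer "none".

100–202 m

Evaluate Δρ/ρ₀ = −αΔT + βΔS across each adjacent pair:
  14–100 m: −αΔT+βΔS = −(2.2 × 10⁻⁴)(+1.0)+(8.2 × 10⁻⁴)(+0.80) = 4.4 × 10⁻⁴ → stable
  100–202 m: −αΔT+βΔS = −(2.2 × 10⁻⁴)(+1.6)+(8.2 × 10⁻⁴)(+0.24) = -1.6 × 10⁻⁴ → UNSTABLE
The 100–202 m interval has Δρ < 0: lighter water underlies denser water.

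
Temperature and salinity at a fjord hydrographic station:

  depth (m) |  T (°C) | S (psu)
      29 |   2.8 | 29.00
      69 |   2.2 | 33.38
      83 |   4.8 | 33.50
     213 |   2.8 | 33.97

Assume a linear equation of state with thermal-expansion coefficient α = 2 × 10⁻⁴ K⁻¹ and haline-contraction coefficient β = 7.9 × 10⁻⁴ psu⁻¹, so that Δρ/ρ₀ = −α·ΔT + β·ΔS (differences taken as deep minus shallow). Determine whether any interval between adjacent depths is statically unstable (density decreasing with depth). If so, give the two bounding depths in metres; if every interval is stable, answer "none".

Evaluate Δρ/ρ₀ = −αΔT + βΔS across each adjacent pair:
  29–69 m: −αΔT+βΔS = −(2 × 10⁻⁴)(-0.6)+(7.9 × 10⁻⁴)(+4.38) = 3.6 × 10⁻³ → stable
  69–83 m: −αΔT+βΔS = −(2 × 10⁻⁴)(+2.6)+(7.9 × 10⁻⁴)(+0.12) = -4.3 × 10⁻⁴ → UNSTABLE
  83–213 m: −αΔT+βΔS = −(2 × 10⁻⁴)(-2.0)+(7.9 × 10⁻⁴)(+0.47) = 7.7 × 10⁻⁴ → stable
The 69–83 m interval has Δρ < 0: lighter water underlies denser water.

69–83 m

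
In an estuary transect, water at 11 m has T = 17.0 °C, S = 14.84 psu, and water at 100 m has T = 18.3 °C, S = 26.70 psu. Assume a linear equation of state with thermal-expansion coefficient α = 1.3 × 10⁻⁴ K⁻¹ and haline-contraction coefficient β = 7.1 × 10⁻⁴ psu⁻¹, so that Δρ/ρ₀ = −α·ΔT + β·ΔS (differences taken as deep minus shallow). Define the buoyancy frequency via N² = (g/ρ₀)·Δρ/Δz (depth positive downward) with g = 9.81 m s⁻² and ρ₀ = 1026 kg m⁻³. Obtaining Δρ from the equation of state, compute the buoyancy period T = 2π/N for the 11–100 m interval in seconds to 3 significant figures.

208 s

ΔT = +1.3 K, ΔS = +11.86 psu (deep − shallow).
Δρ/ρ₀ = −αΔT + βΔS = -1.69 × 10⁻⁴ + 8.4206 × 10⁻³ = 8.2516 × 10⁻³, so Δρ ≈ 8.466 kg m⁻³.
N² = (g/ρ₀)·Δρ/Δz = g·(Δρ/ρ₀)/Δz = 9.81 × 8.2516 × 10⁻³ / 89 = 9.0953 × 10⁻⁴ s⁻².
N = √(9.0953 × 10⁻⁴) = 0.030158 rad s⁻¹ → T = 2π/N = 208.34 s ≈ 208 s.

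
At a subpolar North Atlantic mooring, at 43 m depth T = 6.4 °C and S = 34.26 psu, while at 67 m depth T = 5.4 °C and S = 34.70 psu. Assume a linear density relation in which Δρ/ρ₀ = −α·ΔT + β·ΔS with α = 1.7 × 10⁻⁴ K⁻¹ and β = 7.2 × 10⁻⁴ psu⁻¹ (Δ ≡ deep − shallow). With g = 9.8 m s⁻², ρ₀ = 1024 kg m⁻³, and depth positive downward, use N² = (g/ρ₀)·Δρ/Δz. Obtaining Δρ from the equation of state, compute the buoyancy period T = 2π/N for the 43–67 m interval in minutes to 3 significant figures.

ΔT = -1.0 K, ΔS = +0.44 psu (deep − shallow).
Δρ/ρ₀ = −αΔT + βΔS = 1.70 × 10⁻⁴ + 3.168 × 10⁻⁴ = 4.868 × 10⁻⁴, so Δρ ≈ 0.4985 kg m⁻³.
N² = (g/ρ₀)·Δρ/Δz = g·(Δρ/ρ₀)/Δz = 9.8 × 4.868 × 10⁻⁴ / 24 = 1.9878 × 10⁻⁴ s⁻².
N = √(1.9878 × 10⁻⁴) = 0.014099 rad s⁻¹ → T = 2π/N = 445.65 s = 7.4275 min ≈ 7.43 min.

7.43 min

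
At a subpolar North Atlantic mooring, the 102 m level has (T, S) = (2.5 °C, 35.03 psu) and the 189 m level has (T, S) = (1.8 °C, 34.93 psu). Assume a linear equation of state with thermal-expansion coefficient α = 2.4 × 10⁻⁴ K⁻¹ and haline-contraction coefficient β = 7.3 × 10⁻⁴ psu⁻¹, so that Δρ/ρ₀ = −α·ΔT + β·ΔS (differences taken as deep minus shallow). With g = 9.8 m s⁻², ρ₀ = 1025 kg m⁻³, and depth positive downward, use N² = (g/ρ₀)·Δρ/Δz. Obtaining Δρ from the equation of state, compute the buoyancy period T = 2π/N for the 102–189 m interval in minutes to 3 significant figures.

ΔT = -0.7 K, ΔS = -0.10 psu (deep − shallow).
Δρ/ρ₀ = −αΔT + βΔS = 1.68 × 10⁻⁴ − 7.30 × 10⁻⁵ = 9.50 × 10⁻⁵, so Δρ ≈ 0.09737 kg m⁻³.
N² = (g/ρ₀)·Δρ/Δz = g·(Δρ/ρ₀)/Δz = 9.8 × 9.50 × 10⁻⁵ / 87 = 1.0701 × 10⁻⁵ s⁻².
N = √(1.0701 × 10⁻⁵) = 3.2712 × 10⁻³ rad s⁻¹ → T = 2π/N = 1.9208 × 10³ s = 32.013 min ≈ 32.0 min.

32.0 min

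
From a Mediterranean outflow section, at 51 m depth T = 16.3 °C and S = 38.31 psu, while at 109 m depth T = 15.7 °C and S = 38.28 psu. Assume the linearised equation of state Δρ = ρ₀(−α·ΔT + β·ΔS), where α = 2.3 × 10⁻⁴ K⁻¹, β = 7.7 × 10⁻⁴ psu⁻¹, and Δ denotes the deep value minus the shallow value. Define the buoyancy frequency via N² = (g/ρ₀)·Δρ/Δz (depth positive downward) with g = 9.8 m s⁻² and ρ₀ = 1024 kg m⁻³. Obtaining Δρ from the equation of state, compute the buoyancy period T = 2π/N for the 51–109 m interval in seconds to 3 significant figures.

ΔT = -0.6 K, ΔS = -0.03 psu (deep − shallow).
Δρ/ρ₀ = −αΔT + βΔS = 1.38 × 10⁻⁴ − 2.31 × 10⁻⁵ = 1.149 × 10⁻⁴, so Δρ ≈ 0.1177 kg m⁻³.
N² = (g/ρ₀)·Δρ/Δz = g·(Δρ/ρ₀)/Δz = 9.8 × 1.149 × 10⁻⁴ / 58 = 1.9414 × 10⁻⁵ s⁻².
N = √(1.9414 × 10⁻⁵) = 4.4061 × 10⁻³ rad s⁻¹ → T = 2π/N = 1.4260 × 10³ s ≈ 1.43 × 10³ s.

1.43 × 10³ s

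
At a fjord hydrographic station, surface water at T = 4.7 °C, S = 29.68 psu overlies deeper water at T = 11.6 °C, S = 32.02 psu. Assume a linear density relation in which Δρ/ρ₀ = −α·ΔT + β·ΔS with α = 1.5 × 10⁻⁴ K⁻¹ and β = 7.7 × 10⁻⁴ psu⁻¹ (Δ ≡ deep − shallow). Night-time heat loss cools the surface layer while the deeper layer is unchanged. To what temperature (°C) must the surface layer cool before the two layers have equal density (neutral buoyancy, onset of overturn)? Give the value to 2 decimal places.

-0.41 °C

Neutral buoyancy requires Δρ = 0, i.e. −α(T_deep − T_surf′) + β(S_deep − S_surf) = 0.
T_surf′ = T_deep − (β/α)·ΔS = 11.6 − (7.7 × 10⁻⁴/1.5 × 10⁻⁴)·(+2.34) = -0.4120 °C.
Cooling required: 4.7 − (-0.4120) = 5.1120 °C.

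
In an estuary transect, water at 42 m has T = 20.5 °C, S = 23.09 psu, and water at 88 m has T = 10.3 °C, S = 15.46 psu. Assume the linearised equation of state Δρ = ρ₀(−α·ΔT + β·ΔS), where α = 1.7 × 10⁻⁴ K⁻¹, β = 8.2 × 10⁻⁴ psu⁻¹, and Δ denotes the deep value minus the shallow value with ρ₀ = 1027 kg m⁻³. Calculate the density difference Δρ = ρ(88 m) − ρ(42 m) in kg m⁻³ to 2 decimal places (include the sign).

ΔT = -10.2 K, ΔS = -7.63 psu (deep − shallow).
Δρ/ρ₀ = −(1.7 × 10⁻⁴)(-10.2) + (8.2 × 10⁻⁴)(-7.63) = -4.5226 × 10⁻³.
Δρ = 1027 × (-4.5226 × 10⁻³) = -4.64 kg m⁻³.
Negative Δρ: lighter below, statically unstable.

-4.64 kg m⁻³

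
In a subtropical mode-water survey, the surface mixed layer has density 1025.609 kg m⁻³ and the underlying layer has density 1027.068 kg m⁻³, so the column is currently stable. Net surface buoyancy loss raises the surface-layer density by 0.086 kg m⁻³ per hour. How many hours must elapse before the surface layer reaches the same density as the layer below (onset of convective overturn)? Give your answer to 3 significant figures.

17.0 hours

Density deficit of the surface layer: 1027.068 − 1025.609 = 1.459 kg m⁻³.
Required change = 1.459 / 0.086 = 17.0 hours.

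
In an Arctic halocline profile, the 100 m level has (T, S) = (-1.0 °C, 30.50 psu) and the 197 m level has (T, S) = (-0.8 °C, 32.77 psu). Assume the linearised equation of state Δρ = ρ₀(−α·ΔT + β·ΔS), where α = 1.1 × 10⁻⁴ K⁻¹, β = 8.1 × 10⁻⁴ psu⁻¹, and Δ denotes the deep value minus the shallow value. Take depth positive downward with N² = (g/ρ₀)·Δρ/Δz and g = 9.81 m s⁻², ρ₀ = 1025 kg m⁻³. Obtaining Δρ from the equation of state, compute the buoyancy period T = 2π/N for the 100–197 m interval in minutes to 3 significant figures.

7.73 min

ΔT = +0.2 K, ΔS = +2.27 psu (deep − shallow).
Δρ/ρ₀ = −αΔT + βΔS = -2.20 × 10⁻⁵ + 1.8387 × 10⁻³ = 1.8167 × 10⁻³, so Δρ ≈ 1.862 kg m⁻³.
N² = (g/ρ₀)·Δρ/Δz = g·(Δρ/ρ₀)/Δz = 9.81 × 1.8167 × 10⁻³ / 97 = 1.8373 × 10⁻⁴ s⁻².
N = √(1.8373 × 10⁻⁴) = 0.013555 rad s⁻¹ → T = 2π/N = 463.53 s = 7.7255 min ≈ 7.73 min.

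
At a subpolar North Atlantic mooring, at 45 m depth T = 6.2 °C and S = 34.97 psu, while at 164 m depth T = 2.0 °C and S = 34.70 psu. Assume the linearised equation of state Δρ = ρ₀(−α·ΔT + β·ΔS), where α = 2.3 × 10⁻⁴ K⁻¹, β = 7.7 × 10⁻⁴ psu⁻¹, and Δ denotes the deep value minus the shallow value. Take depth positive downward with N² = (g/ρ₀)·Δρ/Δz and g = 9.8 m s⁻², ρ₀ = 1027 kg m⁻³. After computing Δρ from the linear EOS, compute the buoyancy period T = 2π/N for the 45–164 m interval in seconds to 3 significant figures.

ΔT = -4.2 K, ΔS = -0.27 psu (deep − shallow).
Δρ/ρ₀ = −αΔT + βΔS = 9.66 × 10⁻⁴ − 2.079 × 10⁻⁴ = 7.581 × 10⁻⁴, so Δρ ≈ 0.7786 kg m⁻³.
N² = (g/ρ₀)·Δρ/Δz = g·(Δρ/ρ₀)/Δz = 9.8 × 7.581 × 10⁻⁴ / 119 = 6.2432 × 10⁻⁵ s⁻².
N = √(6.2432 × 10⁻⁵) = 7.9014 × 10⁻³ rad s⁻¹ → T = 2π/N = 795.20 s ≈ 795 s.

795 s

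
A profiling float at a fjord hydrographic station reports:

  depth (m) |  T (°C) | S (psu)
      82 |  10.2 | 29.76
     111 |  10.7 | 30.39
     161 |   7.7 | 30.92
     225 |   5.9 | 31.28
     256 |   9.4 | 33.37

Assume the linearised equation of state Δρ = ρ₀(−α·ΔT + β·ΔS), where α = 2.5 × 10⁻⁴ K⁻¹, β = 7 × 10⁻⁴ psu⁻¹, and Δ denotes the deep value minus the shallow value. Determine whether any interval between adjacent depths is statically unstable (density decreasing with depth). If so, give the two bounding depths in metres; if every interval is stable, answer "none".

Evaluate Δρ/ρ₀ = −αΔT + βΔS across each adjacent pair:
  82–111 m: −αΔT+βΔS = −(2.5 × 10⁻⁴)(+0.5)+(7 × 10⁻⁴)(+0.63) = 3.2 × 10⁻⁴ → stable
  111–161 m: −αΔT+βΔS = −(2.5 × 10⁻⁴)(-3.0)+(7 × 10⁻⁴)(+0.53) = 1.1 × 10⁻³ → stable
  161–225 m: −αΔT+βΔS = −(2.5 × 10⁻⁴)(-1.8)+(7 × 10⁻⁴)(+0.36) = 7.0 × 10⁻⁴ → stable
  225–256 m: −αΔT+βΔS = −(2.5 × 10⁻⁴)(+3.5)+(7 × 10⁻⁴)(+2.09) = 5.9 × 10⁻⁴ → stable
Every interval has Δρ > 0: the column is stably stratified throughout.

none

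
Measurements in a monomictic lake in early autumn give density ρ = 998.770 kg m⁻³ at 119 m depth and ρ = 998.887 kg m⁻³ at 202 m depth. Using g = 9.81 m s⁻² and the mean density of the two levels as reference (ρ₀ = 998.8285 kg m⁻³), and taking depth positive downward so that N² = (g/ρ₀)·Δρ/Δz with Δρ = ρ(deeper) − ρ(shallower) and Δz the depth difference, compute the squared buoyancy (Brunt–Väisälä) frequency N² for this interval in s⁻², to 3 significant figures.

Δρ = 998.887 − 998.770 = 0.117 kg m⁻³ over Δz = 202 − 119 = 83 m.
N² = (9.81/998.8285) × (0.117/83) = 1.3845 × 10⁻⁵ s⁻² ≈ 1.38 × 10⁻⁵ s⁻².
Since Δρ > 0 the layer is stably stratified.

1.38 × 10⁻⁵ s⁻²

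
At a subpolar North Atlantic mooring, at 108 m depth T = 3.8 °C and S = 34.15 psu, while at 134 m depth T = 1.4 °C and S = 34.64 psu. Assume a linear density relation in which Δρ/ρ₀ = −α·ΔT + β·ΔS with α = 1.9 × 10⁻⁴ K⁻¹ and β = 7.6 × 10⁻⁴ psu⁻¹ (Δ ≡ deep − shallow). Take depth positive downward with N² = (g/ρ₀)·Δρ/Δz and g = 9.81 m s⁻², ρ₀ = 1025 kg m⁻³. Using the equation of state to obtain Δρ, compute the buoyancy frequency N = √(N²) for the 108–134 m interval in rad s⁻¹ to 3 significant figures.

ΔT = -2.4 K, ΔS = +0.49 psu (deep − shallow).
Δρ/ρ₀ = −αΔT + βΔS = 4.56 × 10⁻⁴ + 3.724 × 10⁻⁴ = 8.284 × 10⁻⁴, so Δρ ≈ 0.8491 kg m⁻³.
N² = (g/ρ₀)·Δρ/Δz = g·(Δρ/ρ₀)/Δz = 9.81 × 8.284 × 10⁻⁴ / 26 = 3.1256 × 10⁻⁴ s⁻².
N = √(3.1256 × 10⁻⁴) = 0.017679 rad s⁻¹ ≈ 0.0177 rad s⁻¹.

0.0177 rad s⁻¹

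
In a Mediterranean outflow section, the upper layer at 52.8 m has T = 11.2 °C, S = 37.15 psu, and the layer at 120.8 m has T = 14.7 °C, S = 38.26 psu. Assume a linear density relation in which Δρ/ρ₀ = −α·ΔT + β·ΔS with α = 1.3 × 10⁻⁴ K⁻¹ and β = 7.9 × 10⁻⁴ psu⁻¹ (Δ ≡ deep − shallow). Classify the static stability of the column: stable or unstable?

stable

ΔT = 14.7 − 11.2 = +3.5 K and ΔS = 38.26 − 37.15 = +1.11 psu (deep − shallow).
−αΔT = -4.55 × 10⁻⁴; βΔS = 8.769 × 10⁻⁴; sum Δρ/ρ₀ = 4.219 × 10⁻⁴.
Δρ/ρ₀ > 0, so Δρ > 0: deeper water is denser → statically stable.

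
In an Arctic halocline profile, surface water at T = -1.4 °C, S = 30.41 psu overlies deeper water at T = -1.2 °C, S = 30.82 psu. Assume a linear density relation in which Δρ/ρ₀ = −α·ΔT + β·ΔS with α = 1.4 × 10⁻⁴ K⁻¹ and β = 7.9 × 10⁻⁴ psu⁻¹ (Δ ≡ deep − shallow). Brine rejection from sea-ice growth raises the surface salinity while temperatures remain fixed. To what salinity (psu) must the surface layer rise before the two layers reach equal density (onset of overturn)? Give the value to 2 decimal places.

30.78 psu

Neutral buoyancy requires −α(T_deep − T_surf) + β(S_deep − S_surf′) = 0.
S_surf′ = S_deep − (α/β)·ΔT = 30.82 − (1.4 × 10⁻⁴/7.9 × 10⁻⁴)·(+0.2) = 30.7846 psu.
Increase required: 30.7846 − 30.41 = 0.3746 psu.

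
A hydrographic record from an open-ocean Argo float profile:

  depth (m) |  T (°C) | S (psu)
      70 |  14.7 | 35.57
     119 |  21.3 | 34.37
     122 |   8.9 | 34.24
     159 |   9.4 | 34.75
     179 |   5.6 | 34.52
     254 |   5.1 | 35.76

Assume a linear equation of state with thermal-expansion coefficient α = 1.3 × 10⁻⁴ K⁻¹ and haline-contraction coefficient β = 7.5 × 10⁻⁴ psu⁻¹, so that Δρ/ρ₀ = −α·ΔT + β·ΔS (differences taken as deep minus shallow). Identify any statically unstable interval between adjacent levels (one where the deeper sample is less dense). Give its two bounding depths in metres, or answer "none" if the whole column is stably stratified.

70–119 m

Evaluate Δρ/ρ₀ = −αΔT + βΔS across each adjacent pair:
  70–119 m: −αΔT+βΔS = −(1.3 × 10⁻⁴)(+6.6)+(7.5 × 10⁻⁴)(-1.20) = -1.8 × 10⁻³ → UNSTABLE
  119–122 m: −αΔT+βΔS = −(1.3 × 10⁻⁴)(-12.4)+(7.5 × 10⁻⁴)(-0.13) = 1.5 × 10⁻³ → stable
  122–159 m: −αΔT+βΔS = −(1.3 × 10⁻⁴)(+0.5)+(7.5 × 10⁻⁴)(+0.51) = 3.2 × 10⁻⁴ → stable
  159–179 m: −αΔT+βΔS = −(1.3 × 10⁻⁴)(-3.8)+(7.5 × 10⁻⁴)(-0.23) = 3.2 × 10⁻⁴ → stable
  179–254 m: −αΔT+βΔS = −(1.3 × 10⁻⁴)(-0.5)+(7.5 × 10⁻⁴)(+1.24) = 1.0 × 10⁻³ → stable
The 70–119 m interval has Δρ < 0: lighter water underlies denser water.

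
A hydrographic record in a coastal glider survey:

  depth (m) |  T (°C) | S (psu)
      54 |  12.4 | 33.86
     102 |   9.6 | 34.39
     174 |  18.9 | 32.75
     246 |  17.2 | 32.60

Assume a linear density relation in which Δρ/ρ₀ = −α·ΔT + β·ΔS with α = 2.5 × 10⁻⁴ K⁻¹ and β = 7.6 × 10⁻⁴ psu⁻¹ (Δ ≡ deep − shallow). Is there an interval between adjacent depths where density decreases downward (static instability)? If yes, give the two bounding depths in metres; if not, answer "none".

Evaluate Δρ/ρ₀ = −αΔT + βΔS across each adjacent pair:
  54–102 m: −αΔT+βΔS = −(2.5 × 10⁻⁴)(-2.8)+(7.6 × 10⁻⁴)(+0.53) = 1.1 × 10⁻³ → stable
  102–174 m: −αΔT+βΔS = −(2.5 × 10⁻⁴)(+9.3)+(7.6 × 10⁻⁴)(-1.64) = -3.6 × 10⁻³ → UNSTABLE
  174–246 m: −αΔT+βΔS = −(2.5 × 10⁻⁴)(-1.7)+(7.6 × 10⁻⁴)(-0.15) = 3.1 × 10⁻⁴ → stable
The 102–174 m interval has Δρ < 0: lighter water underlies denser water.

102–174 m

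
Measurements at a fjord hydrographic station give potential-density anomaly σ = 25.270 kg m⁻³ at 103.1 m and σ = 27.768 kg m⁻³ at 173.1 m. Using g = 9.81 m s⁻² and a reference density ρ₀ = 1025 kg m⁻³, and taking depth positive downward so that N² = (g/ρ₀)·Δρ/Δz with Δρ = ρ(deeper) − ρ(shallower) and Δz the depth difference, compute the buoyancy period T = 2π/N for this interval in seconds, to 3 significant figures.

Δρ = 1027.768 − 1025.270 = 2.498 kg m⁻³ over Δz = 173.1 − 103.1 = 70 m.
N² = (9.81/1025) × (2.498/70) = 3.4154 × 10⁻⁴ s⁻².
N = √(3.4154 × 10⁻⁴) = 0.018481 rad s⁻¹, so T = 2π/N = 339.98 s ≈ 340 s.

340 s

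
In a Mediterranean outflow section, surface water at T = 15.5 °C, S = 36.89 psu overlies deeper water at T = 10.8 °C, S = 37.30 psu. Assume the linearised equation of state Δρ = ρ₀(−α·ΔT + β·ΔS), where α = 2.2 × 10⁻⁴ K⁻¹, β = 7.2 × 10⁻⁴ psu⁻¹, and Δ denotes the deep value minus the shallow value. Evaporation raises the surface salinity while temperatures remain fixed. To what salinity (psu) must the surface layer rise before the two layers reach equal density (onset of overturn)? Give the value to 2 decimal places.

Neutral buoyancy requires −α(T_deep − T_surf) + β(S_deep − S_surf′) = 0.
S_surf′ = S_deep − (α/β)·ΔT = 37.30 − (2.2 × 10⁻⁴/7.2 × 10⁻⁴)·(-4.7) = 38.7361 psu.
Increase required: 38.7361 − 36.89 = 1.8461 psu.

38.74 psu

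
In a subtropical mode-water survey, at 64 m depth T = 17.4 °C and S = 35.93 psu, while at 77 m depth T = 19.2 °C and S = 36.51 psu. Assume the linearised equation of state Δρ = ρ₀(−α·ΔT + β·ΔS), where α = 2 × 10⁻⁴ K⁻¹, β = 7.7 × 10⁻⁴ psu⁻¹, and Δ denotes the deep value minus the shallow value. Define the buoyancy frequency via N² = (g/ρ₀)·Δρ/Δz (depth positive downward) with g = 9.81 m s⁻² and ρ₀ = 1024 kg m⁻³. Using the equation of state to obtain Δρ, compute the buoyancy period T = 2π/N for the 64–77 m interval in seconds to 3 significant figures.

777 s

ΔT = +1.8 K, ΔS = +0.58 psu (deep − shallow).
Δρ/ρ₀ = −αΔT + βΔS = -3.60 × 10⁻⁴ + 4.466 × 10⁻⁴ = 8.66 × 10⁻⁵, so Δρ ≈ 0.08868 kg m⁻³.
N² = (g/ρ₀)·Δρ/Δz = g·(Δρ/ρ₀)/Δz = 9.81 × 8.66 × 10⁻⁵ / 13 = 6.5350 × 10⁻⁵ s⁻².
N = √(6.5350 × 10⁻⁵) = 8.0839 × 10⁻³ rad s⁻¹ → T = 2π/N = 777.25 s ≈ 777 s.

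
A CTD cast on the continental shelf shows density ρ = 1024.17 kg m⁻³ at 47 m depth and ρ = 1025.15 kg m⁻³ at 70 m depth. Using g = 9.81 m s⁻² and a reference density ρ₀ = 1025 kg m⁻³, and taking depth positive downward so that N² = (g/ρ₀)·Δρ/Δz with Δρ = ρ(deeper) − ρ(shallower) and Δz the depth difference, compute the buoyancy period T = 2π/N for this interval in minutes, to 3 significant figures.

5.19 min

Δρ = 1025.15 − 1024.17 = 0.98 kg m⁻³ over Δz = 70 − 47 = 23 m.
N² = (9.81/1025) × (0.98/23) = 4.0780 × 10⁻⁴ s⁻².
N = √(4.0780 × 10⁻⁴) = 0.020194 rad s⁻¹, so T = 2π/N = 311.14 s = 5.1857 min ≈ 5.19 min.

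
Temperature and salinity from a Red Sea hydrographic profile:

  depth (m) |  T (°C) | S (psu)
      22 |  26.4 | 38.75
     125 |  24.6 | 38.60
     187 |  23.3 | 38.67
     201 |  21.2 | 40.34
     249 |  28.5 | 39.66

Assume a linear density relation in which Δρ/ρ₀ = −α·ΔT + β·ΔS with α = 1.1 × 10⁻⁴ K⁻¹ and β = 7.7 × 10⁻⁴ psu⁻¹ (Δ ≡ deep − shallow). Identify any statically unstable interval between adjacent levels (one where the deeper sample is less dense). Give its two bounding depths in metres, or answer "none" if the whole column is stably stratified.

Evaluate Δρ/ρ₀ = −αΔT + βΔS across each adjacent pair:
  22–125 m: −αΔT+βΔS = −(1.1 × 10⁻⁴)(-1.8)+(7.7 × 10⁻⁴)(-0.15) = 8.3 × 10⁻⁵ → stable
  125–187 m: −αΔT+βΔS = −(1.1 × 10⁻⁴)(-1.3)+(7.7 × 10⁻⁴)(+0.07) = 2.0 × 10⁻⁴ → stable
  187–201 m: −αΔT+βΔS = −(1.1 × 10⁻⁴)(-2.1)+(7.7 × 10⁻⁴)(+1.67) = 1.5 × 10⁻³ → stable
  201–249 m: −αΔT+βΔS = −(1.1 × 10⁻⁴)(+7.3)+(7.7 × 10⁻⁴)(-0.68) = -1.3 × 10⁻³ → UNSTABLE
The 201–249 m interval has Δρ < 0: lighter water underlies denser water.

201–249 m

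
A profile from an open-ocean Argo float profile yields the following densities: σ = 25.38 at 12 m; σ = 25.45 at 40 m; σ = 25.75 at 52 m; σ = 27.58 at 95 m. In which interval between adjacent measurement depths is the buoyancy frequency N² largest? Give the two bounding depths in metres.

Compute the density gradient over each adjacent pair:
  12–40 m: Δρ/Δz = 0.07/28 = 2.5 × 10⁻³ kg m⁻⁴
  40–52 m: Δρ/Δz = 0.30/12 = 0.025 kg m⁻⁴
  52–95 m: Δρ/Δz = 1.83/43 = 0.043 kg m⁻⁴
The largest gradient is in the 52–95 m interval — the pycnocline.

52–95 m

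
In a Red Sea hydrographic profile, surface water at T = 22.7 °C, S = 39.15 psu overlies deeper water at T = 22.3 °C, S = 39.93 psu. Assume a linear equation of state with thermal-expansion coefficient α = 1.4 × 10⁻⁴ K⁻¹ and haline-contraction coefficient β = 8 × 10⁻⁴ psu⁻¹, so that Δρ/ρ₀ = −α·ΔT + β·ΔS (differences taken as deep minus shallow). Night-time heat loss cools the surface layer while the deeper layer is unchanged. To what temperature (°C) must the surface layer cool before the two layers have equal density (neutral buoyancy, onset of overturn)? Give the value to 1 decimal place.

Neutral buoyancy requires Δρ = 0, i.e. −α(T_deep − T_surf′) + β(S_deep − S_surf) = 0.
T_surf′ = T_deep − (β/α)·ΔS = 22.3 − (8 × 10⁻⁴/1.4 × 10⁻⁴)·(+0.78) = 17.843 °C.
Cooling required: 22.7 − (17.843) = 4.857 °C.

17.8 °C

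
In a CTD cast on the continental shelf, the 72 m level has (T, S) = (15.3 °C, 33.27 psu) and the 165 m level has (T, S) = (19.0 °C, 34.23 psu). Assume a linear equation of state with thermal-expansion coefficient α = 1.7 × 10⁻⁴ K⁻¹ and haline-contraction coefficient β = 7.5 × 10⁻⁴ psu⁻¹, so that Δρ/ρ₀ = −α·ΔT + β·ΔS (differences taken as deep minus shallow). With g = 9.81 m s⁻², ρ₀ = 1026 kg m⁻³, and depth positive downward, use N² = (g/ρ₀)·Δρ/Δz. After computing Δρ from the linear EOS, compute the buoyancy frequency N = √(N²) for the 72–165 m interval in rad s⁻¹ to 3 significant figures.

3.10 × 10⁻³ rad s⁻¹

ΔT = +3.7 K, ΔS = +0.96 psu (deep − shallow).
Δρ/ρ₀ = −αΔT + βΔS = -6.29 × 10⁻⁴ + 7.20 × 10⁻⁴ = 9.10 × 10⁻⁵, so Δρ ≈ 0.09337 kg m⁻³.
N² = (g/ρ₀)·Δρ/Δz = g·(Δρ/ρ₀)/Δz = 9.81 × 9.10 × 10⁻⁵ / 93 = 9.5990 × 10⁻⁶ s⁻².
N = √(9.5990 × 10⁻⁶) = 3.0982 × 10⁻³ rad s⁻¹ ≈ 3.10 × 10⁻³ rad s⁻¹.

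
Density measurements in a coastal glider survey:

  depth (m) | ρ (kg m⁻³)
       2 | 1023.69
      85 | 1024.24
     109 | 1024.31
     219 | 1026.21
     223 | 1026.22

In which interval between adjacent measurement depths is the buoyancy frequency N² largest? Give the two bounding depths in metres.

109–219 m

Compute the density gradient over each adjacent pair:
  2–85 m: Δρ/Δz = 0.55/83 = 6.6 × 10⁻³ kg m⁻⁴
  85–109 m: Δρ/Δz = 0.07/24 = 2.9 × 10⁻³ kg m⁻⁴
  109–219 m: Δρ/Δz = 1.90/110 = 0.017 kg m⁻⁴
  219–223 m: Δρ/Δz = 0.01/4 = 2.5 × 10⁻³ kg m⁻⁴
The largest gradient is in the 109–219 m interval — the pycnocline.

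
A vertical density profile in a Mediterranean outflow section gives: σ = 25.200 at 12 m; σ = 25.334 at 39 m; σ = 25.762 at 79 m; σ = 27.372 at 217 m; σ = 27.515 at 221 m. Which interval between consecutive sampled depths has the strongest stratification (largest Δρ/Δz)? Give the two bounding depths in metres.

Compute the density gradient over each adjacent pair:
  12–39 m: Δρ/Δz = 0.134/27 = 5.0 × 10⁻³ kg m⁻⁴
  39–79 m: Δρ/Δz = 0.428/40 = 0.011 kg m⁻⁴
  79–217 m: Δρ/Δz = 1.610/138 = 0.012 kg m⁻⁴
  217–221 m: Δρ/Δz = 0.143/4 = 0.036 kg m⁻⁴
The largest gradient is in the 217–221 m interval — the pycnocline.

217–221 m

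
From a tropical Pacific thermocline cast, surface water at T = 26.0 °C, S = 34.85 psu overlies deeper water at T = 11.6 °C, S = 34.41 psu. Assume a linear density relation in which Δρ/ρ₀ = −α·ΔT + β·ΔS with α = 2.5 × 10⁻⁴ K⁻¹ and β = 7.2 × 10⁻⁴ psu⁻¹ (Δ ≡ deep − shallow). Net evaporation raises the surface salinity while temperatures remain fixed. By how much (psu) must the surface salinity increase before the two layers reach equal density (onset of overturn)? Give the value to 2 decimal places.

Neutral buoyancy requires −α(T_deep − T_surf) + β(S_deep − S_surf′) = 0.
S_surf′ = S_deep − (α/β)·ΔT = 34.41 − (2.5 × 10⁻⁴/7.2 × 10⁻⁴)·(-14.4) = 39.4100 psu.
Increase required: 39.4100 − 34.85 = 4.5600 psu.

4.56 psu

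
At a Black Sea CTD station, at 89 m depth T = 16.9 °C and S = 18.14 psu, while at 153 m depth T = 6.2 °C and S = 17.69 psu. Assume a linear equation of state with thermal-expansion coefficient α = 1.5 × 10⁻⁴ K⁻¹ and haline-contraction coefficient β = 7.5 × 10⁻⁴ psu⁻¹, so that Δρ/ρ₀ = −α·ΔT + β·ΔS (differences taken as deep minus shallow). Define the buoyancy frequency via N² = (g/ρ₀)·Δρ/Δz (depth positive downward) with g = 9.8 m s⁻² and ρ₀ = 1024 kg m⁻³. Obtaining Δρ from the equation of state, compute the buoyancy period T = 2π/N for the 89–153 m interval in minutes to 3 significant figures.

ΔT = -10.7 K, ΔS = -0.45 psu (deep − shallow).
Δρ/ρ₀ = −αΔT + βΔS = 1.605 × 10⁻³ − 3.375 × 10⁻⁴ = 1.2675 × 10⁻³, so Δρ ≈ 1.298 kg m⁻³.
N² = (g/ρ₀)·Δρ/Δz = g·(Δρ/ρ₀)/Δz = 9.8 × 1.2675 × 10⁻³ / 64 = 1.9409 × 10⁻⁴ s⁻².
N = √(1.9409 × 10⁻⁴) = 0.013932 rad s⁻¹ → T = 2π/N = 450.99 s = 7.5165 min ≈ 7.52 min.

7.52 min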